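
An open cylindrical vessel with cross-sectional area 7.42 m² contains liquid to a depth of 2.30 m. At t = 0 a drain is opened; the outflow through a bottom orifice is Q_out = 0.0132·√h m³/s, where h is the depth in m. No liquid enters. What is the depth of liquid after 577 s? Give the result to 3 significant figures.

Volume balance on the tank: A dh/dt = −0.0132 √h.
This is separable: 2 d(√h)/dt = −0.0132/A, so √h = √h₀ − (0.0132/(2A)) t.
√h = √2.30 − 0.0132·577/(2·7.42) = 1.5166 − 0.51323 = 1.0033.
h = 1.0033² = 1.0067 m.

1.01 m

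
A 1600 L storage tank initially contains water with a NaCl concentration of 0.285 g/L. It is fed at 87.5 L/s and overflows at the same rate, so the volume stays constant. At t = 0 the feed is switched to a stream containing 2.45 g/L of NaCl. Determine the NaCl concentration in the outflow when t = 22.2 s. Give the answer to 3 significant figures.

Unsteady species balance (constant V, well mixed): V dC/dt = Q(C_in − C).
Rewrite as dC/dt + C/τ = C_in/τ, τ = V/Q = 18.286 s.
Integrating: C(t) = C_in + (C₀ − C_in) e^(−t/τ).
C(22.2) = 2.45 + (0.285 − 2.45)·e^(−22.2/18.286) = 2.45 + (-2.1650)·0.29699 = 1.8070 g/L.

1.81 g/L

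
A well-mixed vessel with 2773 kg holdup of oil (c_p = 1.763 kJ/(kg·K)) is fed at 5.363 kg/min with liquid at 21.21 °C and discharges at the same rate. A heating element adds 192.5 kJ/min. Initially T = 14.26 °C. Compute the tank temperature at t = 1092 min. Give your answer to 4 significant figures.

38.27 °C

M c_p dT/dt = ṁ c_p (T_in − T) + Q̇.
Rearrange: dT/dt = (T_ss − T)/τ with τ = M/ṁ = 517.061 min and T_ss = T_in + Q̇/(ṁ c_p) = 41.5697 °C.
Solution: T(t) = T_ss + (T₀ − T_ss) e^(−t/τ).
T(1092) = 41.5697 + (-27.3097)·e^(−1092/517.061) = 41.5697 + (-27.3097)·0.121004 = 38.2651 °C.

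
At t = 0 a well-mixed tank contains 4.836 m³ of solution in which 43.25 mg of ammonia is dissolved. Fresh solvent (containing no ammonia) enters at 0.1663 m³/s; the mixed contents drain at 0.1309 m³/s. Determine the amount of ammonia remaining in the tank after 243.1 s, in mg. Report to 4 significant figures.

Total volume: dV/dt = Q_in − Q_out = 0.0354000 m³/s, so V(t) = 4.836 + 0.0354000 t and V(243.1) = 13.4417 m³.
Species balance (pure solvent in): dm/dt = −Q_out · m/V(t).
dm/m = −Q_out dt/(V₀ + 0.0354000 t); integrating gives ln(m/m₀) = −(Q_out/(Q_in−Q_out)) ln(V/V₀).
m = m₀ (V₀/V)^(Q_out/(Q_in−Q_out)) = 43.25 × (4.836/13.4417)^(3.69774) = 0.986969 mg.

0.9870 mg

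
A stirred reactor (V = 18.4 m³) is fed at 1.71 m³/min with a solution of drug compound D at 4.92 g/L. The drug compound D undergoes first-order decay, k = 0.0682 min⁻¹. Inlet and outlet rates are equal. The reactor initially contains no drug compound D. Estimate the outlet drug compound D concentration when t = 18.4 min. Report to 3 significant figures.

2.69 g/L

V dC/dt = Q(C_in − C) − k V C.
This is linear with rate a = Q/V + k = 0.16113 min⁻¹.
C_ss = Q C_in/(Q + kV) = 2.8376 g/L; C(t) = C_ss + (C₀ − C_ss) e^(−a t).
C(18.4) = 2.8376 + (-2.8376)·e^(−0.16113·18.4) = 2.8376 + (-2.8376)·0.051567 = 2.6913 g/L.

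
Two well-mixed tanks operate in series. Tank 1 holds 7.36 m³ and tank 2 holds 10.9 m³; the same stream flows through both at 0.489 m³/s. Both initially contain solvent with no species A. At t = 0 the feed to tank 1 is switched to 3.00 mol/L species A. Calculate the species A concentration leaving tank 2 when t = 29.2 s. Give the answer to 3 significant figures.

1.40 mol/L

Time constants: τᵢ = Vᵢ/Q for each well-mixed tank.
τ₁ = 7.36/0.489 = 15.051 s; τ₂ = 10.9/0.489 = 22.290 s.
Tank 1: C₁ = C_in(1 − e^(−t/τ₁)). Tank 2 (τ₁ ≠ τ₂): C₂ = C_in[1 − (τ₁ e^(−t/τ₁) − τ₂ e^(−t/τ₂))/(τ₁ − τ₂)].
At t = 29.2: e^(−t/τ₁) = 0.14370, e^(−t/τ₂) = 0.26983.
C₂ = 3.00·[1 − (15.051·0.14370 − 22.290·0.26983)/(-7.2393)] = 3.00·0.46794 = 1.4038 mol/L.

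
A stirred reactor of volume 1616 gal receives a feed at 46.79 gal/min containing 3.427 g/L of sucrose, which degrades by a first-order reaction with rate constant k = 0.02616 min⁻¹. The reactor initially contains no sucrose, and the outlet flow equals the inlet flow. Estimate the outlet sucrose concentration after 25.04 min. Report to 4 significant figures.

1.347 g/L

Accumulation = in − out − consumed: V dC/dt = Q C_in − Q C − k V C.
dC/dt = (Q/V) C_in − (Q/V + k) C; effective rate a = Q/V + k = 0.0289542 + 0.02616 = 0.0551142 min⁻¹.
C_ss = Q C_in/(Q + kV) = 1.80037 g/L; C(t) = C_ss + (C₀ − C_ss) e^(−a t).
C(25.04) = 1.80037 + (-1.80037)·e^(−0.0551142·25.04) = 1.80037 + (-1.80037)·0.251564 = 1.34746 g/L.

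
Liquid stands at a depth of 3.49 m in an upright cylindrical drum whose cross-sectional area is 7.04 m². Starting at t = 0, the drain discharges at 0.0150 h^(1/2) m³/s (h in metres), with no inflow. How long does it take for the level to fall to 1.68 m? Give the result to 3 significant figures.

Volume balance on the tank: A dh/dt = −0.0150 √h.
∫ h^(−1/2) dh = −(0.0150/A) ∫ dt, giving 2√h = 2√h₀ − (0.0150/A) t.
t = 2A(√h₀ − √h)/0.0150 = 2·7.04·(√3.49 − √1.68)/0.0150
  = 14.080 × (1.8682 − 1.2961) / 0.0150 = 536.92 s.

537 s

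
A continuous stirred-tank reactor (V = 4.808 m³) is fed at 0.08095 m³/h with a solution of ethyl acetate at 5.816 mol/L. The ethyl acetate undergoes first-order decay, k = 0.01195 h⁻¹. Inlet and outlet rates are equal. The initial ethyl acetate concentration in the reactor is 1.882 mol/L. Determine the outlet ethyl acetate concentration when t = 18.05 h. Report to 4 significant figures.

2.498 mol/L

V dC/dt = Q(C_in − C) − k V C.
dC/dt = (Q/V) C_in − (Q/V + k) C; effective rate a = Q/V + k = 0.0168365 + 0.01195 = 0.0287865 h⁻¹.
C_ss = Q C_in/(Q + kV) = 3.40163 mol/L; C(t) = C_ss + (C₀ − C_ss) e^(−a t).
C(18.05) = 3.40163 + (-1.51963)·e^(−0.0287865·18.05) = 3.40163 + (-1.51963)·0.594760 = 2.49782 mol/L.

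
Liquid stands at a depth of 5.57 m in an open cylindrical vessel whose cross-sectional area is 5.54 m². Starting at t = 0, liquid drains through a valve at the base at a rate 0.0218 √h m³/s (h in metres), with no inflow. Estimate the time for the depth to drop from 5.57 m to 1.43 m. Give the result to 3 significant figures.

592 s

Accumulation of liquid (constant cross-section A): A dh/dt = −0.0218 √h.
This is separable: 2 d(√h)/dt = −0.0218/A, so √h = √h₀ − (0.0218/(2A)) t.
t = 2A(√h₀ − √h)/0.0218 = 2·5.54·(√5.57 − √1.43)/0.0218
  = 11.080 × (2.3601 − 1.1958) / 0.0218 = 591.74 s.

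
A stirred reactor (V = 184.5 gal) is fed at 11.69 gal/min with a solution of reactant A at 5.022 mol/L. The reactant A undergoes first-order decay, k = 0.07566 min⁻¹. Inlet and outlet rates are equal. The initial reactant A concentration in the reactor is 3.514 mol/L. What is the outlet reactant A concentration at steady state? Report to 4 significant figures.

2.289 mol/L

Species balance: V dC/dt = Q C_in − Q C − k V C.
Steady state (dC/dt = 0): C_ss = Q C_in/(Q + kV) = C_in/(1 + kV/Q).
C_ss = 11.69·5.022/(11.69 + 0.07566·184.5) = 58.7072/25.6493 = 2.28884 mol/L.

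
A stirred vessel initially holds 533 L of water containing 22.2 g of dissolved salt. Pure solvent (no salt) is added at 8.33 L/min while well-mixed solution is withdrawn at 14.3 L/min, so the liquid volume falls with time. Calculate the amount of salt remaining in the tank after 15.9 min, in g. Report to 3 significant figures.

Total volume: dV/dt = Q_in − Q_out = -5.9700 L/min, so V(t) = 533 − 5.9700 t and V(15.9) = 438.08 L.
No salt enters, so dm/dt = −Q_out · (m/V).
Separate: dm/m = −Q_out dt/V(t) ⇒ ln(m/m₀) = −(Q_out/(Q_in−Q_out)) ln(V/V₀).
m = m₀ (V₀/V)^(Q_out/(Q_in−Q_out)) = 22.2 × (533/438.08)^(-2.3953) = 13.878 g.

13.9 g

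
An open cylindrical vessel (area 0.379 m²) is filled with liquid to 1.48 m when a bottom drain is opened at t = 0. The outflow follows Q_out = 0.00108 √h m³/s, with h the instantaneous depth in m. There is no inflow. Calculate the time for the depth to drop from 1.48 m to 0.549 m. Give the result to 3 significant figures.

With no inflow, A dh/dt = −0.00108 √h.
∫ h^(−1/2) dh = −(0.00108/A) ∫ dt, giving 2√h = 2√h₀ − (0.00108/A) t.
t = 2A(√h₀ − √h)/0.00108 = 2·0.379·(√1.48 − √0.549)/0.00108
  = 0.75800 × (1.2166 − 0.74095) / 0.00108 = 333.81 s.

334 s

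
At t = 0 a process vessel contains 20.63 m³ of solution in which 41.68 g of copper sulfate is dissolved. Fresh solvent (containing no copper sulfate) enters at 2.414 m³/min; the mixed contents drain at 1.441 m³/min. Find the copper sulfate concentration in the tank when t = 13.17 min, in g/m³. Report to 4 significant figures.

Let m(t) be the amount of copper sulfate. Volume: V(t) = V₀ + (Q_in − Q_out) t = 20.63 + 0.973000 t; V(13.17) = 33.4444 m³.
Species balance (pure solvent in): dm/dt = −Q_out · m/V(t).
Separate: dm/m = −Q_out dt/V(t) ⇒ ln(m/m₀) = −(Q_out/(Q_in−Q_out)) ln(V/V₀).
m = m₀ (V₀/V)^(Q_out/(Q_in−Q_out)) = 41.68 × (20.63/33.4444)^(1.48099) = 20.3789 g.
C = m/V = 20.3789/33.4444 = 0.609336 g/m³.

0.6093 g/m³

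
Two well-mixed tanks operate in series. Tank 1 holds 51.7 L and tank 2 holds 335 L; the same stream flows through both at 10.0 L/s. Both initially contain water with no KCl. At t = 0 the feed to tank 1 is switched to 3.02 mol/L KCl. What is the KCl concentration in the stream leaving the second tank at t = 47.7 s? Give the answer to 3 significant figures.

2.16 mol/L

Species balance on tank i: dCᵢ/dt = (Cᵢ₋₁ − Cᵢ)/τᵢ with τᵢ = Vᵢ/Q.
τ₁ = 51.7/10.0 = 5.1700 s; τ₂ = 335/10.0 = 33.500 s.
Solving the cascade with C₁(0)=C₂(0)=0 gives C₂(t) = C_in[1 − (τ₁ e^(−t/τ₁) − τ₂ e^(−t/τ₂))/(τ₁ − τ₂)].
At t = 47.7: e^(−t/τ₁) = 9.8416e-05, e^(−t/τ₂) = 0.24078.
C₂ = 3.02·[1 − (5.1700·9.8416e-05 − 33.500·0.24078)/(-28.330)] = 3.02·0.71530 = 2.1602 mol/L.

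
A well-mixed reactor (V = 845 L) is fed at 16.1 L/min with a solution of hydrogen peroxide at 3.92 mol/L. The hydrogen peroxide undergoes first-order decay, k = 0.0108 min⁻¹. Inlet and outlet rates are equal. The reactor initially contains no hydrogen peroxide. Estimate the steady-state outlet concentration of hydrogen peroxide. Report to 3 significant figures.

V dC/dt = Q(C_in − C) − k V C.
At steady state: 0 = Q C_in − (Q + kV) C_ss, so C_ss = Q C_in/(Q + kV).
C_ss = 16.1·3.92/(16.1 + 0.0108·845) = 63.112/25.226 = 2.5019 mol/L.

2.50 mol/L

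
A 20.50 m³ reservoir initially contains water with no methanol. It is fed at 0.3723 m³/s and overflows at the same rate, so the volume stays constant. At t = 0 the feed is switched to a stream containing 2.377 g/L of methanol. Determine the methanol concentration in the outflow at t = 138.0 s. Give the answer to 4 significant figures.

2.183 g/L

Species balance on the tank: V dC/dt = Q(C_in − C).
Rewrite as dC/dt + C/τ = C_in/τ, τ = V/Q = 55.0631 s.
Integrating: C(t) = C_in + (C₀ − C_in) e^(−t/τ).
C(138.0) = 2.377 + (0 − 2.377)·e^(−138.0/55.0631) = 2.377 + (-2.37700)·0.0815765 = 2.18309 g/L.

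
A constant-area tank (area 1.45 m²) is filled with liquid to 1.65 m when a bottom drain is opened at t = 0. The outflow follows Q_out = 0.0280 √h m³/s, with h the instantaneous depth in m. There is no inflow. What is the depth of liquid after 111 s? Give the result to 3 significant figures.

With no inflow, A dh/dt = −0.0280 √h.
This is separable: 2 d(√h)/dt = −0.0280/A, so √h = √h₀ − (0.0280/(2A)) t.
√h = √1.65 − 0.0280·111/(2·1.45) = 1.2845 − 1.0717 = 0.21280.
h = 0.21280² = 0.045283 m.

0.0453 m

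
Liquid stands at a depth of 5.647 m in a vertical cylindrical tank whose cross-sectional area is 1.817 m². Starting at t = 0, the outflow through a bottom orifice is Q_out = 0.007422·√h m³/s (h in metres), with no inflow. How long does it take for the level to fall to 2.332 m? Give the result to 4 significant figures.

A dh/dt = −Q_out = −0.007422 √h.
∫ h^(−1/2) dh = −(0.007422/A) ∫ dt, giving 2√h = 2√h₀ − (0.007422/A) t.
t = 2A(√h₀ − √h)/0.007422 = 2·1.817·(√5.647 − √2.332)/0.007422
  = 3.63400 × (2.37634 − 1.52709) / 0.007422 = 415.816 s.

415.8 s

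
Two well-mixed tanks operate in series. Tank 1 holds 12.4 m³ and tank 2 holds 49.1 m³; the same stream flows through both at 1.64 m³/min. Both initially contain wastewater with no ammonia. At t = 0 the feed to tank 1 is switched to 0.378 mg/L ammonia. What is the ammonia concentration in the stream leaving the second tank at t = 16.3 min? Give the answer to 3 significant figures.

Species balance on tank i: dCᵢ/dt = (Cᵢ₋₁ − Cᵢ)/τᵢ with τᵢ = Vᵢ/Q.
τ₁ = 12.4/1.64 = 7.5610 min; τ₂ = 49.1/1.64 = 29.939 min.
Tank 1: C₁ = C_in(1 − e^(−t/τ₁)). Tank 2 (τ₁ ≠ τ₂): C₂ = C_in[1 − (τ₁ e^(−t/τ₁) − τ₂ e^(−t/τ₂))/(τ₁ − τ₂)].
At t = 16.3: e^(−t/τ₁) = 0.11581, e^(−t/τ₂) = 0.58017.
C₂ = 0.378·[1 − (7.5610·0.11581 − 29.939·0.58017)/(-22.378)] = 0.378·0.26294 = 0.099391 mg/L.

0.0994 mg/L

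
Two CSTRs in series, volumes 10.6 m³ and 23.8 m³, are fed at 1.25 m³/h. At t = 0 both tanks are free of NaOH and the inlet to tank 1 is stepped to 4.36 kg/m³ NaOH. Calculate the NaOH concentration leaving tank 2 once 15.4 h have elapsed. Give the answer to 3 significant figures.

1.43 kg/m³

Time constants: τᵢ = Vᵢ/Q for each well-mixed tank.
τ₁ = 10.6/1.25 = 8.4800 h; τ₂ = 23.8/1.25 = 19.040 h.
Solving the cascade with C₁(0)=C₂(0)=0 gives C₂(t) = C_in[1 − (τ₁ e^(−t/τ₁) − τ₂ e^(−t/τ₂))/(τ₁ − τ₂)].
At t = 15.4: e^(−t/τ₁) = 0.16267, e^(−t/τ₂) = 0.44538.
C₂ = 4.36·[1 − (8.4800·0.16267 − 19.040·0.44538)/(-10.560)] = 4.36·0.32759 = 1.4283 kg/m³.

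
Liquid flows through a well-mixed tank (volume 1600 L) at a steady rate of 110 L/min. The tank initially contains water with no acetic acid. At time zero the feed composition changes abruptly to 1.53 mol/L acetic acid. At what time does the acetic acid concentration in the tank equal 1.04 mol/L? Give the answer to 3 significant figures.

16.6 min

Species balance: V dC/dt = Q(C_in − C) ⇒ τ = V/Q = 14.545 min.
C(t) = C_in + (C₀ − C_in) e^(−t/τ). Set C = 1.04 and solve for t:
e^(−t/τ) = (C − C_in)/(C₀ − C_in) = (1.04 − 1.53)/(0 − 1.53) = 0.32026
t = −τ ln(…) = 14.545 × 1.1386 = 16.562 min.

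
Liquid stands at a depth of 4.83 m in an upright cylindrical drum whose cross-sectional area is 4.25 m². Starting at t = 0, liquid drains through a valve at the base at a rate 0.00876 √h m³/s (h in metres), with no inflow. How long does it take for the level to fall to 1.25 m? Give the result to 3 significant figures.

1050 s

Volume balance on the tank: A dh/dt = −0.00876 √h.
Separate and integrate: 2(√h − √h₀) = −(0.00876/A) t.
t = 2A(√h₀ − √h)/0.00876 = 2·4.25·(√4.83 − √1.25)/0.00876
  = 8.5000 × (2.1977 − 1.1180) / 0.00876 = 1047.6 s.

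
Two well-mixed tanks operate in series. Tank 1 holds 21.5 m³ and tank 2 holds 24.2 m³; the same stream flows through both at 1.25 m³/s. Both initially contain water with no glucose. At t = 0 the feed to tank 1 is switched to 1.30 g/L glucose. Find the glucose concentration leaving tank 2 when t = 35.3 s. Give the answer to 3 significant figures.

0.748 g/L

Species balance on tank i: dCᵢ/dt = (Cᵢ₋₁ − Cᵢ)/τᵢ with τᵢ = Vᵢ/Q.
τ₁ = 21.5/1.25 = 17.200 s; τ₂ = 24.2/1.25 = 19.360 s.
Tank 1: C₁ = C_in(1 − e^(−t/τ₁)). Tank 2 (τ₁ ≠ τ₂): C₂ = C_in[1 − (τ₁ e^(−t/τ₁) − τ₂ e^(−t/τ₂))/(τ₁ − τ₂)].
At t = 35.3: e^(−t/τ₁) = 0.12844, e^(−t/τ₂) = 0.16148.
C₂ = 1.30·[1 − (17.200·0.12844 − 19.360·0.16148)/(-2.1600)] = 1.30·0.57535 = 0.74796 g/L.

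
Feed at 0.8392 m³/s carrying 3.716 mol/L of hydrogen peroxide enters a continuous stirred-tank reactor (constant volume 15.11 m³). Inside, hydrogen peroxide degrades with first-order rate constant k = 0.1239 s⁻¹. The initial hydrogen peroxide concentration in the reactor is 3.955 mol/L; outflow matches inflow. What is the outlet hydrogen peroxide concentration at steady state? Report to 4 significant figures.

Accumulation = in − out − consumed: V dC/dt = Q C_in − Q C − k V C.
At steady state: 0 = Q C_in − (Q + kV) C_ss, so C_ss = Q C_in/(Q + kV).
C_ss = 0.8392·3.716/(0.8392 + 0.1239·15.11) = 3.11847/2.71133 = 1.15016 mol/L.

1.150 mol/L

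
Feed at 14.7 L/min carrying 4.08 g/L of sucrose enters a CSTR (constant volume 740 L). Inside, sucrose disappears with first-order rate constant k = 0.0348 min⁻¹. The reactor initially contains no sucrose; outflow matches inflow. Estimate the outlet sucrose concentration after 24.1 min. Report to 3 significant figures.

1.09 g/L

Species balance: V dC/dt = Q C_in − Q C − k V C.
dC/dt = (Q/V) C_in − (Q/V + k) C; effective rate a = Q/V + k = 0.019865 + 0.0348 = 0.054665 min⁻¹.
C_ss = Q C_in/(Q + kV) = 1.4826 g/L; C(t) = C_ss + (C₀ − C_ss) e^(−a t).
C(24.1) = 1.4826 + (-1.4826)·e^(−0.054665·24.1) = 1.4826 + (-1.4826)·0.26782 = 1.0856 g/L.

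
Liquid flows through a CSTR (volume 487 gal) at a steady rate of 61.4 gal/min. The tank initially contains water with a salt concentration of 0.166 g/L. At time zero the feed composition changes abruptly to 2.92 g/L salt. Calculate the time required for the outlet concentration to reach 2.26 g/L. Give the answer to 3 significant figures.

11.3 min

Species balance: V dC/dt = Q(C_in − C) ⇒ τ = V/Q = 7.9316 min.
C(t) = C_in + (C₀ − C_in) e^(−t/τ). Set C = 2.26 and solve for t:
e^(−t/τ) = (C − C_in)/(C₀ − C_in) = (2.26 − 2.92)/(0.166 − 2.92) = 0.23965
t = −τ ln(…) = 7.9316 × 1.4286 = 11.331 min.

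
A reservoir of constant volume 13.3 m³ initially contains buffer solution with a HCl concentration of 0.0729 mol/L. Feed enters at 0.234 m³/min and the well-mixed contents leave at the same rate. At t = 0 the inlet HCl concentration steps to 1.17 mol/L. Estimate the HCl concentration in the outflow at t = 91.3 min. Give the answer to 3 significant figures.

0.950 mol/L

Accumulation = in − out for the solute gives V dC/dt = Q(C_in − C).
Rewrite as dC/dt + C/τ = C_in/τ, τ = V/Q = 56.838 min.
Solution: C(t) = C_in + (C₀ − C_in) e^(−t/τ).
C(91.3) = 1.17 + (0.0729 − 1.17)·e^(−91.3/56.838) = 1.17 + (-1.0971)·0.20062 = 0.94990 mol/L.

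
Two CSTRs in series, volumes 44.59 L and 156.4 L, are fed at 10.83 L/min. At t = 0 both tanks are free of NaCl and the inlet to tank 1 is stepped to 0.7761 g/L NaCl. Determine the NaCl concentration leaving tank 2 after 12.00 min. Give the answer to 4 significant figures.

Time constants: τᵢ = Vᵢ/Q for each well-mixed tank.
τ₁ = 44.59/10.83 = 4.11727 min; τ₂ = 156.4/10.83 = 14.4414 min.
Solving the cascade with C₁(0)=C₂(0)=0 gives C₂(t) = C_in[1 − (τ₁ e^(−t/τ₁) − τ₂ e^(−t/τ₂))/(τ₁ − τ₂)].
At t = 12.00: e^(−t/τ₁) = 0.0542282, e^(−t/τ₂) = 0.435637.
C₂ = 0.7761·[1 − (4.11727·0.0542282 − 14.4414·0.435637)/(-10.3241)] = 0.7761·0.412257 = 0.319952 g/L.

0.3200 g/L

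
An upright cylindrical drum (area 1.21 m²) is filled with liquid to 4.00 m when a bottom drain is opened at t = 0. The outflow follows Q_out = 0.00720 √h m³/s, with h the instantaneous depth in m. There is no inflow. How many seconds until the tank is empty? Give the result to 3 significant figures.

A dh/dt = −Q_out = −0.00720 √h.
This is separable: 2 d(√h)/dt = −0.00720/A, so √h = √h₀ − (0.00720/(2A)) t.
Tank is empty when √h = 0: t_empty = 2A√h₀/0.00720.
t_empty = 2·1.21·√4.00/0.00720 = 2.4200·2.0000/0.00720 = 672.22 s.

672 s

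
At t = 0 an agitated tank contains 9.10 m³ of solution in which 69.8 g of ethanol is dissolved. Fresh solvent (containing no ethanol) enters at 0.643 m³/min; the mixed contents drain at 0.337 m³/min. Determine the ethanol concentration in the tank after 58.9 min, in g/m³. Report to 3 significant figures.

Total volume: dV/dt = Q_in − Q_out = 0.30600 m³/min, so V(t) = 9.10 + 0.30600 t and V(58.9) = 27.123 m³.
No ethanol enters, so dm/dt = −Q_out · (m/V).
dm/m = −Q_out dt/(V₀ + 0.30600 t); integrating gives ln(m/m₀) = −(Q_out/(Q_in−Q_out)) ln(V/V₀).
m = m₀ (V₀/V)^(Q_out/(Q_in−Q_out)) = 69.8 × (9.10/27.123)^(1.1013) = 20.965 g.
C = m/V = 20.965/27.123 = 0.77296 g/m³.

0.773 g/m³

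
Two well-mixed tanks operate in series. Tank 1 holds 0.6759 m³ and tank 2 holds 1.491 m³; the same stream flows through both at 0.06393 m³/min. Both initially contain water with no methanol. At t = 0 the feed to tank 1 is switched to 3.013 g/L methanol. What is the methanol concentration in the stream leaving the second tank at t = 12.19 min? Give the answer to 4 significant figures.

0.5338 g/L

Each tank obeys Vᵢ dCᵢ/dt = Q(Cᵢ₋₁ − Cᵢ), so τᵢ = Vᵢ/Q.
τ₁ = 0.6759/0.06393 = 10.5725 min; τ₂ = 1.491/0.06393 = 23.3224 min.
Solving the cascade with C₁(0)=C₂(0)=0 gives C₂(t) = C_in[1 − (τ₁ e^(−t/τ₁) − τ₂ e^(−t/τ₂))/(τ₁ − τ₂)].
At t = 12.19: e^(−t/τ₁) = 0.315691, e^(−t/τ₂) = 0.592933.
C₂ = 3.013·[1 − (10.5725·0.315691 − 23.3224·0.592933)/(-12.7499)] = 3.013·0.177171 = 0.533818 g/L.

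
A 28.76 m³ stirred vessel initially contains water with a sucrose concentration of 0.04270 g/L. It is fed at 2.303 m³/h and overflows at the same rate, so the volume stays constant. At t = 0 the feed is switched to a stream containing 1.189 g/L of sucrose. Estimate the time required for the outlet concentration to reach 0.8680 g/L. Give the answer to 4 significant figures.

15.90 h

Unsteady species balance (constant V, well mixed): V dC/dt = Q(C_in − C), so τ = V/Q = 12.4881 h.
C(t) = C_in + (C₀ − C_in) e^(−t/τ). Set C = 0.8680 and solve for t:
e^(−t/τ) = (C − C_in)/(C₀ − C_in) = (0.8680 − 1.189)/(0.04270 − 1.189) = 0.280031
t = −τ ln(…) = 12.4881 × 1.27285 = 15.8955 h.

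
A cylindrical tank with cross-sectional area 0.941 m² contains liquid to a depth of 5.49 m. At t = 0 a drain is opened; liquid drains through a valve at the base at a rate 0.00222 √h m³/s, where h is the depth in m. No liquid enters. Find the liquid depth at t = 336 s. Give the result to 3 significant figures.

A dh/dt = −Q_out = −0.00222 √h.
This is separable: 2 d(√h)/dt = −0.00222/A, so √h = √h₀ − (0.00222/(2A)) t.
√h = √5.49 − 0.00222·336/(2·0.941) = 2.3431 − 0.39634 = 1.9467.
h = 1.9467² = 3.7898 m.

3.79 m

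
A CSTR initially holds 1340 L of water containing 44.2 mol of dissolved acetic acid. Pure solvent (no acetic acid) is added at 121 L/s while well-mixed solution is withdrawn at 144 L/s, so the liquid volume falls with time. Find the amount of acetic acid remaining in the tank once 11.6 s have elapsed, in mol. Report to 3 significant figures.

11.0 mol

Total volume: dV/dt = Q_in − Q_out = -23.000 L/s, so V(t) = 1340 − 23.000 t and V(11.6) = 1073.2 L.
Species balance (pure solvent in): dm/dt = −Q_out · m/V(t).
dm/m = −Q_out dt/(V₀ − 23.000 t); integrating gives ln(m/m₀) = −(Q_out/(Q_in−Q_out)) ln(V/V₀).
m = m₀ (V₀/V)^(Q_out/(Q_in−Q_out)) = 44.2 × (1340/1073.2)^(-6.2609) = 11.008 mol.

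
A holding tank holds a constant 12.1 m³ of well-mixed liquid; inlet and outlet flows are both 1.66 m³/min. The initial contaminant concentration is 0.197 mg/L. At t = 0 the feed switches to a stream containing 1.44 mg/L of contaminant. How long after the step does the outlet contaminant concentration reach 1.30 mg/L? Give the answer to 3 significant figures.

Unsteady species balance (constant V, well mixed): V dC/dt = Q(C_in − C), so τ = V/Q = 7.2892 min.
C(t) = C_in + (C₀ − C_in) e^(−t/τ). Set C = 1.30 and solve for t:
e^(−t/τ) = (C − C_in)/(C₀ − C_in) = (1.30 − 1.44)/(0.197 − 1.44) = 0.11263
t = −τ ln(…) = 7.2892 × 2.1836 = 15.917 min.

15.9 min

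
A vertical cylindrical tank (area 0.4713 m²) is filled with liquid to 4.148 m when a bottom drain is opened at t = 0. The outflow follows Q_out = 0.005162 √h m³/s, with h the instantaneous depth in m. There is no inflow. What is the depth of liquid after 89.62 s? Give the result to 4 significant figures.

A dh/dt = −Q_out = −0.005162 √h.
∫ h^(−1/2) dh = −(0.005162/A) ∫ dt, giving 2√h = 2√h₀ − (0.005162/A) t.
√h = √4.148 − 0.005162·89.62/(2·0.4713) = 2.03666 − 0.490790 = 1.54587.
h = 1.54587² = 2.38973 m.

2.390 m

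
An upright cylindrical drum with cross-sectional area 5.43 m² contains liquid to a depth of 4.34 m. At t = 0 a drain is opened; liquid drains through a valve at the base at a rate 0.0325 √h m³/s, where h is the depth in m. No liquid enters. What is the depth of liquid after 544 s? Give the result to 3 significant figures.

With no inflow, A dh/dt = −0.0325 √h.
∫ h^(−1/2) dh = −(0.0325/A) ∫ dt, giving 2√h = 2√h₀ − (0.0325/A) t.
√h = √4.34 − 0.0325·544/(2·5.43) = 2.0833 − 1.6280 = 0.45527.
h = 0.45527² = 0.20727 m.

0.207 m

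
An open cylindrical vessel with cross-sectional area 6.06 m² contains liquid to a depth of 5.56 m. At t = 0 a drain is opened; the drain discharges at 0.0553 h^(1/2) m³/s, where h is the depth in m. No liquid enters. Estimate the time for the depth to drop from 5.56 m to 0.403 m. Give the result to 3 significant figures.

378 s

A dh/dt = −Q_out = −0.0553 √h.
This is separable: 2 d(√h)/dt = −0.0553/A, so √h = √h₀ − (0.0553/(2A)) t.
t = 2A(√h₀ − √h)/0.0553 = 2·6.06·(√5.56 − √0.403)/0.0553
  = 12.120 × (2.3580 − 0.63482) / 0.0553 = 377.66 s.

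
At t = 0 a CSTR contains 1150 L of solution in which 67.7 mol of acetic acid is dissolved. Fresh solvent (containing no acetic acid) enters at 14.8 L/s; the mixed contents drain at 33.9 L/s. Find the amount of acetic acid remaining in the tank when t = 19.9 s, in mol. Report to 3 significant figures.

Total volume: dV/dt = Q_in − Q_out = -19.100 L/s, so V(t) = 1150 − 19.100 t and V(19.9) = 769.91 L.
No acetic acid enters, so dm/dt = −Q_out · (m/V).
Separate: dm/m = −Q_out dt/V(t) ⇒ ln(m/m₀) = −(Q_out/(Q_in−Q_out)) ln(V/V₀).
m = m₀ (V₀/V)^(Q_out/(Q_in−Q_out)) = 67.7 × (1150/769.91)^(-1.7749) = 33.213 mol.

33.2 mol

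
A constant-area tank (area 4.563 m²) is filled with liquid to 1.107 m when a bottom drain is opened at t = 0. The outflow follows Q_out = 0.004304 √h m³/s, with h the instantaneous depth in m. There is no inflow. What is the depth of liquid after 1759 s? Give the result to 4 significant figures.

0.04953 m

Unsteady balance on liquid volume: A dh/dt = −0.004304 √h.
Separate and integrate: 2(√h − √h₀) = −(0.004304/A) t.
√h = √1.107 − 0.004304·1759/(2·4.563) = 1.05214 − 0.829579 = 0.222562.
h = 0.222562² = 0.0495338 m.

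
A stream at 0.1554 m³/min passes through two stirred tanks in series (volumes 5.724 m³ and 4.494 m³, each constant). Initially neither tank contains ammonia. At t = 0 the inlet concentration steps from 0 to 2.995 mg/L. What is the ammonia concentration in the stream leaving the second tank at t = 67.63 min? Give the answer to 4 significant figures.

Each tank obeys Vᵢ dCᵢ/dt = Q(Cᵢ₋₁ − Cᵢ), so τᵢ = Vᵢ/Q.
τ₁ = 5.724/0.1554 = 36.8340 min; τ₂ = 4.494/0.1554 = 28.9189 min.
Tank 1: C₁ = C_in(1 − e^(−t/τ₁)). Tank 2 (τ₁ ≠ τ₂): C₂ = C_in[1 − (τ₁ e^(−t/τ₁) − τ₂ e^(−t/τ₂))/(τ₁ − τ₂)].
At t = 67.63: e^(−t/τ₁) = 0.159442, e^(−t/τ₂) = 0.0964619.
C₂ = 2.995·[1 − (36.8340·0.159442 − 28.9189·0.0964619)/(7.91506)] = 2.995·0.610451 = 1.82830 mg/L.

1.828 mg/L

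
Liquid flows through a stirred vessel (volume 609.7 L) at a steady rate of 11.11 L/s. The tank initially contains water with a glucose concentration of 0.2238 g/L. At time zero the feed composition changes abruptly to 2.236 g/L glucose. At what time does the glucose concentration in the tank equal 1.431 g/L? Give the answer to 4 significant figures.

Mass balance on the solute (V constant): V dC/dt = Q(C_in − C), so τ = V/Q = 54.8785 s.
C(t) = C_in + (C₀ − C_in) e^(−t/τ). Set C = 1.431 and solve for t:
e^(−t/τ) = (C − C_in)/(C₀ − C_in) = (1.431 − 2.236)/(0.2238 − 2.236) = 0.400060
t = −τ ln(…) = 54.8785 × 0.916142 = 50.2765 s.

50.28 s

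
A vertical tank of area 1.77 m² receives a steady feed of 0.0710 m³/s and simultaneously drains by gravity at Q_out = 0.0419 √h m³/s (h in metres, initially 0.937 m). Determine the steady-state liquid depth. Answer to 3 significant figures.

2.87 m

A dh/dt = Q_in − 0.0419 √h. Steady state requires inflow = outflow:
Q_in = 0.0419 √h_ss ⇒ √h_ss = 0.0710/0.0419 = 1.6945.
h_ss = 1.6945² = 2.8714 m. (Since h₀ = 0.937 m < h_ss, the level will rise toward this value.)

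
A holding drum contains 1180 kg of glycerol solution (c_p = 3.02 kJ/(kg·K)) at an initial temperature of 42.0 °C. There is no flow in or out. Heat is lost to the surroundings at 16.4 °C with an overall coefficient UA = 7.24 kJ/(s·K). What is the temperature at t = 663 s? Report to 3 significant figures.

23.1 °C

M c_p dT/dt = −UA(T − T_amb).
dT/dt = (T_ss − T)/τ with T_ss = T_amb = 16.400 °C, τ = M c_p/UA = 1180·3.02/7.24 = 492.21 s.
Integrating: T(t) = T_ss + (T₀ − T_ss) e^(−t/τ).
T(663) = 16.400 + (25.600)·0.26002 = 23.057 °C.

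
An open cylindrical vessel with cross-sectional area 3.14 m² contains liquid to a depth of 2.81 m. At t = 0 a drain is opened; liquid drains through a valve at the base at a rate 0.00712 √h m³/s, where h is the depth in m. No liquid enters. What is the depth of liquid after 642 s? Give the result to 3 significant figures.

A dh/dt = −Q_out = −0.00712 √h.
Separate and integrate: 2(√h − √h₀) = −(0.00712/A) t.
√h = √2.81 − 0.00712·642/(2·3.14) = 1.6763 − 0.72787 = 0.94843.
h = 0.94843² = 0.89952 m.

0.900 m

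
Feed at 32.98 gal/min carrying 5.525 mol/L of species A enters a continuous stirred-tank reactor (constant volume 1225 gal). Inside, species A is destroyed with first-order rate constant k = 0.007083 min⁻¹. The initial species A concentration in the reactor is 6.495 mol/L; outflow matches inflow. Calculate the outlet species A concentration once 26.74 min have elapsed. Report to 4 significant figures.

5.228 mol/L

Accumulation = in − out − consumed: V dC/dt = Q C_in − Q C − k V C.
dC/dt = (Q/V) C_in − (Q/V + k) C; effective rate a = Q/V + k = 0.0269224 + 0.007083 = 0.0340054 min⁻¹.
C_ss = Q C_in/(Q + kV) = 4.37420 mol/L; C(t) = C_ss + (C₀ − C_ss) e^(−a t).
C(26.74) = 4.37420 + (2.12080)·e^(−0.0340054·26.74) = 4.37420 + (2.12080)·0.402804 = 5.22846 mol/L.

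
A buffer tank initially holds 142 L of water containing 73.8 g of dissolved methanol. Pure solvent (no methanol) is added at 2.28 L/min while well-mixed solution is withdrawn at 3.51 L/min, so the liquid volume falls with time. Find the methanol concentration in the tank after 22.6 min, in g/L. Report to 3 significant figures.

Let m(t) be the amount of methanol. Volume: V(t) = V₀ + (Q_in − Q_out) t = 142 − 1.2300 t; V(22.6) = 114.20 L.
Species balance (pure solvent in): dm/dt = −Q_out · m/V(t).
dm/m = −Q_out dt/(V₀ − 1.2300 t); integrating gives ln(m/m₀) = −(Q_out/(Q_in−Q_out)) ln(V/V₀).
m = m₀ (V₀/V)^(Q_out/(Q_in−Q_out)) = 73.8 × (142/114.20)^(-2.8537) = 39.633 g.
C = m/V = 39.633/114.20 = 0.34704 g/L.

0.347 g/L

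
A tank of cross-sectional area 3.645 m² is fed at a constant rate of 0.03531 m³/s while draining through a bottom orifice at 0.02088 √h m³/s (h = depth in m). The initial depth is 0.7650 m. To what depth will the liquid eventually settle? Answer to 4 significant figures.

2.860 m

Level balance: A dh/dt = 0.03531 − 0.02088 √h. Setting dh/dt = 0:
Q_in = 0.02088 √h_ss ⇒ √h_ss = 0.03531/0.02088 = 1.69109.
h_ss = 1.69109² = 2.85979 m. (Since h₀ = 0.7650 m < h_ss, the level will rise toward this value.)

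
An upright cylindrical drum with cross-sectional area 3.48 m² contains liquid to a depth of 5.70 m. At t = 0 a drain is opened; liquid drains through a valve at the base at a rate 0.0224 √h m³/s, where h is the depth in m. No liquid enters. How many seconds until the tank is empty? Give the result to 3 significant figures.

With no inflow, A dh/dt = −0.0224 √h.
Separate and integrate: 2(√h − √h₀) = −(0.0224/A) t.
Tank is empty when √h = 0: t_empty = 2A√h₀/0.0224.
t_empty = 2·3.48·√5.70/0.0224 = 6.9600·2.3875/0.0224 = 741.82 s.

742 s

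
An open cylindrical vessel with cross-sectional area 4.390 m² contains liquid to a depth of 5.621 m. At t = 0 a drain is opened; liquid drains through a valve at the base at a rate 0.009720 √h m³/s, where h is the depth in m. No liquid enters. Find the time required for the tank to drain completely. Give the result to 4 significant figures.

A dh/dt = −Q_out = −0.009720 √h.
Separate and integrate: 2(√h − √h₀) = −(0.009720/A) t.
Tank is empty when √h = 0: t_empty = 2A√h₀/0.009720.
t_empty = 2·4.390·√5.621/0.009720 = 8.78000·2.37086/0.009720 = 2141.58 s.

2142 s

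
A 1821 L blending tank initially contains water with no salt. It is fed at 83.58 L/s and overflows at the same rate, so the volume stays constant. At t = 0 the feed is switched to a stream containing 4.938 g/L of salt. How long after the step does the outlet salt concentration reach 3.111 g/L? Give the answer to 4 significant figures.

21.66 s

Species balance on the tank: V dC/dt = Q(C_in − C), so τ = V/Q = 21.7875 s.
C(t) = C_in + (C₀ − C_in) e^(−t/τ). Set C = 3.111 and solve for t:
e^(−t/τ) = (C − C_in)/(C₀ − C_in) = (3.111 − 4.938)/(0 − 4.938) = 0.369988
t = −τ ln(…) = 21.7875 × 0.994285 = 21.6630 s.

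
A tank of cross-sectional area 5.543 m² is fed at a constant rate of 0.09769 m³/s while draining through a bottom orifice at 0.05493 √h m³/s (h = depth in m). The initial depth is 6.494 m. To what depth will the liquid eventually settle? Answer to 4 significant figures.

Level balance: A dh/dt = 0.09769 − 0.05493 √h. Setting dh/dt = 0:
Q_in = 0.05493 √h_ss ⇒ √h_ss = 0.09769/0.05493 = 1.77845.
h_ss = 1.77845² = 3.16287 m. (Since h₀ = 6.494 m > h_ss, the level will fall toward this value.)

3.163 m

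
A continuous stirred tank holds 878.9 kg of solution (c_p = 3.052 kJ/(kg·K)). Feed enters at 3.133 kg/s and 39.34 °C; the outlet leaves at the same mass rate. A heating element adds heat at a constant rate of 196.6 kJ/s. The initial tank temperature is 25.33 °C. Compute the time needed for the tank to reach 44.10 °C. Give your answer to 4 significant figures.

First-law balance (no shaft work): M c_p dT/dt = ṁ c_p (T_in − T) + 196.6.
τ = M/ṁ = 280.530 s; T_ss = T_in + Q̇/(ṁ c_p) = 59.9007 °C.
T(t) = T_ss + (T₀ − T_ss) e^(−t/τ). Set T = 44.10:
e^(−t/τ) = (44.10 − 59.9007)/(25.33 − 59.9007) = 0.457055
t = −280.530 · ln(0.457055) = 219.641 s.

219.6 s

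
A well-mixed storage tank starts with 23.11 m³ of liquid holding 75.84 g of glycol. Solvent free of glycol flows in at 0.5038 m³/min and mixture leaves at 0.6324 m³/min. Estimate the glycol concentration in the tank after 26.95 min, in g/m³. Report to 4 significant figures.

1.736 g/m³

Total volume: dV/dt = Q_in − Q_out = -0.128600 m³/min, so V(t) = 23.11 − 0.128600 t and V(26.95) = 19.6442 m³.
Species balance (pure solvent in): dm/dt = −Q_out · m/V(t).
Separate: dm/m = −Q_out dt/V(t) ⇒ ln(m/m₀) = −(Q_out/(Q_in−Q_out)) ln(V/V₀).
m = m₀ (V₀/V)^(Q_out/(Q_in−Q_out)) = 75.84 × (23.11/19.6442)^(-4.91757) = 34.1107 g.
C = m/V = 34.1107/19.6442 = 1.73642 g/m³.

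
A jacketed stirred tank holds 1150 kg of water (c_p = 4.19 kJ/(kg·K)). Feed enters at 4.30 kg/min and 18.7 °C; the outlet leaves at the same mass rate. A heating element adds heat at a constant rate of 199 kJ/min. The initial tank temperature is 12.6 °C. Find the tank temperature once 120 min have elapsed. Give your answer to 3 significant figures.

18.8 °C

M c_p dT/dt = ṁ c_p (T_in − T) + Q̇.
Rearrange: dT/dt = (T_ss − T)/τ with τ = M/ṁ = 267.44 min and T_ss = T_in + Q̇/(ṁ c_p) = 29.745 °C.
Solution: T(t) = T_ss + (T₀ − T_ss) e^(−t/τ).
T(120) = 29.745 + (-17.145)·e^(−120/267.44) = 29.745 + (-17.145)·0.63846 = 18.799 °C.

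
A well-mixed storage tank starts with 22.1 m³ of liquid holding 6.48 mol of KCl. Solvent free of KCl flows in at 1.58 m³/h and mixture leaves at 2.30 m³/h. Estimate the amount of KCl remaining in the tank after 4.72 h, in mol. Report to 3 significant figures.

Total volume: dV/dt = Q_in − Q_out = -0.72000 m³/h, so V(t) = 22.1 − 0.72000 t and V(4.72) = 18.702 m³.
Species balance (pure solvent in): dm/dt = −Q_out · m/V(t).
Separate: dm/m = −Q_out dt/V(t) ⇒ ln(m/m₀) = −(Q_out/(Q_in−Q_out)) ln(V/V₀).
m = m₀ (V₀/V)^(Q_out/(Q_in−Q_out)) = 6.48 × (22.1/18.702)^(-3.1944) = 3.8013 mol.

3.80 mol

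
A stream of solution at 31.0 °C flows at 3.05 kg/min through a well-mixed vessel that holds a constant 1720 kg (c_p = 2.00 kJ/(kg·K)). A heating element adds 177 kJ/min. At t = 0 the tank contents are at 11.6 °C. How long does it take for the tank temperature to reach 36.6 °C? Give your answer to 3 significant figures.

410 min

Unsteady energy balance on the tank contents: M c_p dT/dt = ṁ c_p (T_in − T) + 177.
τ = M/ṁ = 563.93 min; T_ss = T_in + Q̇/(ṁ c_p) = 60.016 °C.
T(t) = T_ss + (T₀ − T_ss) e^(−t/τ). Set T = 36.6:
e^(−t/τ) = (36.6 − 60.016)/(11.6 − 60.016) = 0.48365
t = −563.93 · ln(0.48365) = 409.64 min.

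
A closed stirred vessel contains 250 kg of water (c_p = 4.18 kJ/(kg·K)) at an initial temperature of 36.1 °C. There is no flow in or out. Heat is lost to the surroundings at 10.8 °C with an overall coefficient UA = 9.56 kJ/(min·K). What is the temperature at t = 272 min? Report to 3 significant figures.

M c_p dT/dt = −UA(T − T_amb).
dT/dt = (T_ss − T)/τ with T_ss = T_amb = 10.800 °C, τ = M c_p/UA = 250·4.18/9.56 = 109.31 min.
This is linear first-order; T(t) = T_ss + (T₀ − T_ss) e^(−t/τ).
T(272) = 10.800 + (25.300)·0.083047 = 12.901 °C.

12.9 °C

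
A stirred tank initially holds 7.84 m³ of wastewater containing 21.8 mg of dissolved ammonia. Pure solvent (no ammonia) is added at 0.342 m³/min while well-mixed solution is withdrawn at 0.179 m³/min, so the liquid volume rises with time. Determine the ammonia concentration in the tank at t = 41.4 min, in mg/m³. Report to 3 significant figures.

0.756 mg/m³

Let m(t) be the amount of ammonia. Volume: V(t) = V₀ + (Q_in − Q_out) t = 7.84 + 0.16300 t; V(41.4) = 14.588 m³.
No ammonia enters, so dm/dt = −Q_out · (m/V).
dm/m = −Q_out dt/(V₀ + 0.16300 t); integrating gives ln(m/m₀) = −(Q_out/(Q_in−Q_out)) ln(V/V₀).
m = m₀ (V₀/V)^(Q_out/(Q_in−Q_out)) = 21.8 × (7.84/14.588)^(1.0982) = 11.023 mg.
C = m/V = 11.023/14.588 = 0.75561 mg/m³.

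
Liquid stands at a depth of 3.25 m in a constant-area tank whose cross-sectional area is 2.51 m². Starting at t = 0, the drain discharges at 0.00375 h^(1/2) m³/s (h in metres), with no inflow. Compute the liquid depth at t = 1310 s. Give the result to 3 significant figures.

Accumulation of liquid (constant cross-section A): A dh/dt = −0.00375 √h.
This is separable: 2 d(√h)/dt = −0.00375/A, so √h = √h₀ − (0.00375/(2A)) t.
√h = √3.25 − 0.00375·1310/(2·2.51) = 1.8028 − 0.97859 = 0.82419.
h = 0.82419² = 0.67929 m.

0.679 m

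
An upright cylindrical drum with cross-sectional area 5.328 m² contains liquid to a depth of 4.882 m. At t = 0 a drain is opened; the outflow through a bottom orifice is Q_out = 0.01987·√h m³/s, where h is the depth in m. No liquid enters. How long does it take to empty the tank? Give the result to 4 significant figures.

1185 s

Volume balance on the tank: A dh/dt = −0.01987 √h.
Separate and integrate: 2(√h − √h₀) = −(0.01987/A) t.
Set h = 0: 2√h₀ = (0.01987/A) t_empty ⇒ t_empty = 2A√h₀/0.01987.
t_empty = 2·5.328·√4.882/0.01987 = 10.6560·2.20952/0.01987 = 1184.94 s.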